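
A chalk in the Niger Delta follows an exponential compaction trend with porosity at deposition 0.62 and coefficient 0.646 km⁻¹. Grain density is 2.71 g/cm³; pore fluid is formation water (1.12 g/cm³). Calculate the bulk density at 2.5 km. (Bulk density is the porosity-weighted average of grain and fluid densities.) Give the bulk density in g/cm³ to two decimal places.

2.51 g/cm³

Porosity at depth: n = 0.62·exp(−0.646×2.5) = 0.62×0.1989 = 0.1233
Bulk density: ρ_b = (1−n)ρ_g + n·ρ_f = 0.8767×2.71 + 0.1233×1.12
       = 2.376 + 0.138 = 2.514 g/cm³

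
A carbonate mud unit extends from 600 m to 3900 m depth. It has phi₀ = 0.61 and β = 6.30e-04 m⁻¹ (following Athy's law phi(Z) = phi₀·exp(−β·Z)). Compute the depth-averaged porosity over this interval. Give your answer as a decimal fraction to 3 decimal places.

Working in km (1 km = 1000 m; β in km⁻¹ = β in m⁻¹ × 1000):
⟨phi⟩ = (1/(Z₂−Z₁)) ∫ phi₀ e^(−βZ) dZ = phi₀·(e^(−β·Z₁) − e^(−β·Z₂)) / (β·(Z₂−Z₁))
e^(−0.63×0.6) = 0.6852; e^(−0.63×3.9) = 0.0857
⟨phi⟩ = 0.61 × (0.6852 − 0.0857) / (0.63 × 3.3) = 0.61 × 0.2884 = 0.1759

0.176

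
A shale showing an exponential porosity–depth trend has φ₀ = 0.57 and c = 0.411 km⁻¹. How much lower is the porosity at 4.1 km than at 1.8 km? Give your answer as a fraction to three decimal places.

0.166

φ(1.8) = 0.57·e^(−0.411×1.8) = 0.2720
φ(4.1) = 0.57·e^(−0.411×4.1) = 0.1057
Δφ = 0.2720 − 0.1057 = 0.1663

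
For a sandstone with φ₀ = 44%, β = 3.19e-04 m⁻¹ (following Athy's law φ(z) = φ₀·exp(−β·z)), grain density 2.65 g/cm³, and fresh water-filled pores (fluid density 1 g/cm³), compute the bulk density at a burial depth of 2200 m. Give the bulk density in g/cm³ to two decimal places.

2.29 g/cm³

Working in km (1 km = 1000 m; β in km⁻¹ = β in m⁻¹ × 1000):
Porosity at depth: φ = 0.44·exp(−0.319×2.2) = 0.44×0.4957 = 0.2181
Bulk density: ρ_b = (1−φ)ρ_g + φ·ρ_f = 0.7819×2.65 + 0.2181×1
       = 2.072 + 0.218 = 2.290 g/cm³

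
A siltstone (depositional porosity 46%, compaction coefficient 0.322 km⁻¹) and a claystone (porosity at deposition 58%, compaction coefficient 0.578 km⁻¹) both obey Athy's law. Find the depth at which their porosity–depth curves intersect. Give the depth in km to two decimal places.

Set n₀ₐ e^(−cₐZ) = n₀ᵦ e^(−cᵦZ) ⇒ ln(n₀ₐ/n₀ᵦ) = (cₐ − cᵦ)·Z
Z = ln(0.46/0.58) / (0.322 − 0.578) = -0.2318 / -0.256 = 0.905 km

0.91 km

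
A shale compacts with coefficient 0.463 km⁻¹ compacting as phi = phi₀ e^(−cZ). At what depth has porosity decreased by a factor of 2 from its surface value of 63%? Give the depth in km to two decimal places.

phi/phi₀ = 1/2 ⇒ exp(−c·Z) = 1/2 ⇒ Z = ln(2) / c
Z = 0.6931 / 0.463 = 1.497 km

1.50 km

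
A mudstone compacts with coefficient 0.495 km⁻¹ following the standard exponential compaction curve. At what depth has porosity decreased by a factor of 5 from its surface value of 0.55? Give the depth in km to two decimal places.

φ/φ₀ = 1/5 ⇒ exp(−β·z) = 1/5 ⇒ z = ln(5) / β
z = 1.6094 / 0.495 = 3.251 km

3.25 km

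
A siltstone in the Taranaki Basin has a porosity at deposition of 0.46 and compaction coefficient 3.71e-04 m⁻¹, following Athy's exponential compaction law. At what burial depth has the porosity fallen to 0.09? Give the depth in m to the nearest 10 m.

4400 m

Working in km (1 km = 1000 m; k in km⁻¹ = k in m⁻¹ × 1000):
Invert Athy's law: d = ln(n₀/n) / k
d = ln(0.46/0.09) / 0.371 = ln(5.111) / 0.371 = 1.6314 / 0.371 = 4.397 km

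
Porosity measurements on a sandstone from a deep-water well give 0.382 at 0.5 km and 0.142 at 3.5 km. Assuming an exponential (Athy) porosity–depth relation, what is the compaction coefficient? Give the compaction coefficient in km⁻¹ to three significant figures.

0.330 km⁻¹

Athy: phi(z) = phi₀ e^(−βz) ⇒ phi₁/phi₂ = e^{β(z₂−z₁)} ⇒ β = ln(phi₁/phi₂)/(z₂−z₁)
β = ln(0.382/0.142) / (3.5 − 0.5) = ln(2.69) / 3 = 0.9896 / 3 = 0.3299 km⁻¹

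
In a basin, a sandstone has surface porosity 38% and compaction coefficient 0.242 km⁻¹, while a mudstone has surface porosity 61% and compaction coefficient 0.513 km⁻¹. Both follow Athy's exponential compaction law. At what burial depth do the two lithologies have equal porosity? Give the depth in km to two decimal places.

Set n₀ₐ e^(−kₐz) = n₀ᵦ e^(−kᵦz) ⇒ ln(n₀ₐ/n₀ᵦ) = (kₐ − kᵦ)·z
z = ln(0.38/0.61) / (0.242 − 0.513) = -0.4733 / -0.271 = 1.746 km

1.75 km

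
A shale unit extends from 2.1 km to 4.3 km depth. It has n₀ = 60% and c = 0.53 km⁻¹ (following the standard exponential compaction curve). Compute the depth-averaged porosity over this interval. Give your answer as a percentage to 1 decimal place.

11.6%

⟨n⟩ = (1/(Z₂−Z₁)) ∫ n₀ e^(−cZ) dZ = n₀·(e^(−c·Z₁) − e^(−c·Z₂)) / (c·(Z₂−Z₁))
e^(−0.53×2.1) = 0.3286; e^(−0.53×4.3) = 0.1024
⟨n⟩ = 0.6 × (0.3286 − 0.1024) / (0.53 × 2.2) = 0.6 × 0.1940 = 0.1164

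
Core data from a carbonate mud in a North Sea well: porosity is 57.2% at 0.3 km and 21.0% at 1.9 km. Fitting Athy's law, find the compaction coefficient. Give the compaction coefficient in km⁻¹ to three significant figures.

Athy: phi(d) = phi₀ e^(−βd) ⇒ phi₁/phi₂ = e^{β(d₂−d₁)} ⇒ β = ln(phi₁/phi₂)/(d₂−d₁)
β = ln(0.572/0.21) / (1.9 − 0.3) = ln(2.724) / 1.6 = 1.0020 / 1.6 = 0.6263 km⁻¹

0.626 km⁻¹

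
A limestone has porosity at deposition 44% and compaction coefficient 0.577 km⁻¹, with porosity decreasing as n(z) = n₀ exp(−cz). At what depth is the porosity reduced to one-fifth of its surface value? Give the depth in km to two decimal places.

2.79 km

n/n₀ = 1/5 ⇒ exp(−c·z) = 1/5 ⇒ z = ln(5) / c
z = 1.6094 / 0.577 = 2.789 km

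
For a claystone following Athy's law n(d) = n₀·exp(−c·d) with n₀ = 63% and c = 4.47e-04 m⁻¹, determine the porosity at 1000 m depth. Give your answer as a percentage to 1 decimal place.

40.3%

Working in km (1 km = 1000 m; c in km⁻¹ = c in m⁻¹ × 1000):
n = n₀·exp(−c·d) = 0.63 × exp(−0.447 × 1) = 0.63 × exp(−0.447)
  = 0.63 × 0.6395 = 0.4029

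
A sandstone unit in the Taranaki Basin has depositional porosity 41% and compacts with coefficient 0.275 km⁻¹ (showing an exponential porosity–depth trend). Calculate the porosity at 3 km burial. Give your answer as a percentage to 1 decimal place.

phi = phi₀·exp(−β·d) = 0.41 × exp(−0.275 × 3) = 0.41 × exp(−0.825)
  = 0.41 × 0.4382 = 0.1797

18.0%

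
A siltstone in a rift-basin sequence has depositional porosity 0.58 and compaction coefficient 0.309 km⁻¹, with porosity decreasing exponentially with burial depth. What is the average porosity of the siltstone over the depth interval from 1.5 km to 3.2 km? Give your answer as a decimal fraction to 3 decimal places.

⟨n⟩ = (1/(d₂−d₁)) ∫ n₀ e^(−βd) dd = n₀·(e^(−β·d₁) − e^(−β·d₂)) / (β·(d₂−d₁))
e^(−0.309×1.5) = 0.6291; e^(−0.309×3.2) = 0.3720
⟨n⟩ = 0.58 × (0.6291 − 0.3720) / (0.309 × 1.7) = 0.58 × 0.4893 = 0.2838

0.284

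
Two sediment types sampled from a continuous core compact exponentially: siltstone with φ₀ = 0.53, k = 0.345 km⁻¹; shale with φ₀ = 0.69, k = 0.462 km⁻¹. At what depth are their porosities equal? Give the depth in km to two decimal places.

Set φ₀ₐ e^(−kₐd) = φ₀ᵦ e^(−kᵦd) ⇒ ln(φ₀ₐ/φ₀ᵦ) = (kₐ − kᵦ)·d
d = ln(0.53/0.69) / (0.345 − 0.462) = -0.2638 / -0.117 = 2.255 km

2.25 km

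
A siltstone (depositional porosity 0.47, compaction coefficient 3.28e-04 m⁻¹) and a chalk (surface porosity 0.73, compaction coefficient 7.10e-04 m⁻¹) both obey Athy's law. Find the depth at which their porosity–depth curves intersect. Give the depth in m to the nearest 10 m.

1150 m

Working in km (1 km = 1000 m; k in km⁻¹ = k in m⁻¹ × 1000):
Set n₀ₐ e^(−kₐd) = n₀ᵦ e^(−kᵦd) ⇒ ln(n₀ₐ/n₀ᵦ) = (kₐ − kᵦ)·d
d = ln(0.47/0.73) / (0.328 − 0.71) = -0.4403 / -0.382 = 1.153 km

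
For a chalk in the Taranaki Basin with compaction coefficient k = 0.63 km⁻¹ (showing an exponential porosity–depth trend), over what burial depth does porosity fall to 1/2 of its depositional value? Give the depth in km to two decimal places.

phi/phi₀ = 1/2 ⇒ exp(−k·z) = 1/2 ⇒ z = ln(2) / k
z = 0.6931 / 0.63 = 1.100 km

1.10 km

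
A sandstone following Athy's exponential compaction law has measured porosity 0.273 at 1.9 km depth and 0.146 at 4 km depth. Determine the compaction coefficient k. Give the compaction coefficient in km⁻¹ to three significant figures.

0.298 km⁻¹

Athy: n(z) = n₀ e^(−kz) ⇒ n₁/n₂ = e^{k(z₂−z₁)} ⇒ k = ln(n₁/n₂)/(z₂−z₁)
k = ln(0.273/0.146) / (4 − 1.9) = ln(1.87) / 2.1 = 0.6259 / 2.1 = 0.298 km⁻¹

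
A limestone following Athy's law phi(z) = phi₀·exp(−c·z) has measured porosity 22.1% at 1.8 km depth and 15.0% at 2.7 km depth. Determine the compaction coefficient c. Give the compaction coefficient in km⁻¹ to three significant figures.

Athy: phi(z) = phi₀ e^(−cz) ⇒ phi₁/phi₂ = e^{c(z₂−z₁)} ⇒ c = ln(phi₁/phi₂)/(z₂−z₁)
c = ln(0.221/0.15) / (2.7 − 1.8) = ln(1.473) / 0.9 = 0.3875 / 0.9 = 0.4306 km⁻¹

0.431 km⁻¹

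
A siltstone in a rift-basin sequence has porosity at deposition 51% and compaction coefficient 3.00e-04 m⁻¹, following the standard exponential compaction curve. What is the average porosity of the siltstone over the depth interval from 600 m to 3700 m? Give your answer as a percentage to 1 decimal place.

Working in km (1 km = 1000 m; c in km⁻¹ = c in m⁻¹ × 1000):
⟨phi⟩ = (1/(Z₂−Z₁)) ∫ phi₀ e^(−cZ) dZ = phi₀·(e^(−c·Z₁) − e^(−c·Z₂)) / (c·(Z₂−Z₁))
e^(−0.3×0.6) = 0.8353; e^(−0.3×3.7) = 0.3296
⟨phi⟩ = 0.51 × (0.8353 − 0.3296) / (0.3 × 3.1) = 0.51 × 0.5438 = 0.2773

27.7%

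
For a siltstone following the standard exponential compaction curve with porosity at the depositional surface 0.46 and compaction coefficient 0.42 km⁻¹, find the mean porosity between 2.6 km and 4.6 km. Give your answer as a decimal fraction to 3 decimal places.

0.104

⟨φ⟩ = (1/(z₂−z₁)) ∫ φ₀ e^(−kz) dz = φ₀·(e^(−k·z₁) − e^(−k·z₂)) / (k·(z₂−z₁))
e^(−0.42×2.6) = 0.3355; e^(−0.42×4.6) = 0.1449
⟨φ⟩ = 0.46 × (0.3355 − 0.1449) / (0.42 × 2) = 0.46 × 0.2270 = 0.1044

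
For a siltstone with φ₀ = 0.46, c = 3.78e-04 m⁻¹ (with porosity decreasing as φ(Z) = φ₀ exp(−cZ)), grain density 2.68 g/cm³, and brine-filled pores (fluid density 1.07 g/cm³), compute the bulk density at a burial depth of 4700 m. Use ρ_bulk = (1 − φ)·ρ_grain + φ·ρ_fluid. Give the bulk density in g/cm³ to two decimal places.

2.55 g/cm³

Working in km (1 km = 1000 m; c in km⁻¹ = c in m⁻¹ × 1000):
Porosity at depth: φ = 0.46·exp(−0.378×4.7) = 0.46×0.1692 = 0.0778
Bulk density: ρ_b = (1−φ)ρ_g + φ·ρ_f = 0.9222×2.68 + 0.0778×1.07
       = 2.471 + 0.083 = 2.555 g/cm³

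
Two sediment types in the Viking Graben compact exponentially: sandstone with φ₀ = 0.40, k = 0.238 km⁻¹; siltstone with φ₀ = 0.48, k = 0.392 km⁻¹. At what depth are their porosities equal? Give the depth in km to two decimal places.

1.18 km

Set φ₀ₐ e^(−kₐd) = φ₀ᵦ e^(−kᵦd) ⇒ ln(φ₀ₐ/φ₀ᵦ) = (kₐ − kᵦ)·d
d = ln(0.4/0.48) / (0.238 − 0.392) = -0.1823 / -0.154 = 1.184 km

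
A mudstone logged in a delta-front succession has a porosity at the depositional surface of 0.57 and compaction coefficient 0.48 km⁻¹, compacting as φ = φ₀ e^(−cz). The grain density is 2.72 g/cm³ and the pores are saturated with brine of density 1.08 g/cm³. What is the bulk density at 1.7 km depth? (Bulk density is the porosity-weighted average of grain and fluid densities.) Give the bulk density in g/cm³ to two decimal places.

2.31 g/cm³

Porosity at depth: φ = 0.57·exp(−0.48×1.7) = 0.57×0.4422 = 0.2521
Bulk density: ρ_b = (1−φ)ρ_g + φ·ρ_f = 0.7479×2.72 + 0.2521×1.08
       = 2.034 + 0.272 = 2.307 g/cm³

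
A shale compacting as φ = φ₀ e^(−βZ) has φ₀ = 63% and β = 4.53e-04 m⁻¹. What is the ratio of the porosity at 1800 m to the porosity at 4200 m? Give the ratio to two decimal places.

2.97

Working in km (1 km = 1000 m; β in km⁻¹ = β in m⁻¹ × 1000):
φ(Z₁)/φ(Z₂) = e^(−β·Z₁)/e^(−β·Z₂) = e^{β(Z₂−Z₁)}
= exp(0.453 × 2.4) = exp(1.087) = 2.9660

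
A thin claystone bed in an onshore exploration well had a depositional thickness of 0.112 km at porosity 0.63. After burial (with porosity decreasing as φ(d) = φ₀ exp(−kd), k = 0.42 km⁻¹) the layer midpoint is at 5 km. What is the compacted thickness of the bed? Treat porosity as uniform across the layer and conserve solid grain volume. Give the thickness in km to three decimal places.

Porosity at 5 km: φ = 0.63·exp(−0.42×5) = 0.0771
Solid-volume conservation: h(1−φ) = h₀(1−φ₀) ⇒ h = h₀·(1−φ₀)/(1−φ)
h = 0.112 × (1 − 0.63)/(1 − 0.0771) = 0.112 × 0.4009 = 0.0449 km

0.045 km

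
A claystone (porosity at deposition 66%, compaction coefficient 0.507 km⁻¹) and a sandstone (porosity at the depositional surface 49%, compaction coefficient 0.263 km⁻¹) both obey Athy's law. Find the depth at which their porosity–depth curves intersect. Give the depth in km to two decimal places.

1.22 km

Set n₀ₐ e^(−kₐZ) = n₀ᵦ e^(−kᵦZ) ⇒ ln(n₀ₐ/n₀ᵦ) = (kₐ − kᵦ)·Z
Z = ln(0.66/0.49) / (0.507 − 0.263) = 0.2978 / 0.244 = 1.221 km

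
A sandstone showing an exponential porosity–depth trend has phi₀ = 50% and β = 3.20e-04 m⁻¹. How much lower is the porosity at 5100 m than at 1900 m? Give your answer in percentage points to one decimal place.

17.4 percentage points

Working in km (1 km = 1000 m; β in km⁻¹ = β in m⁻¹ × 1000):
phi(1.9) = 0.5·e^(−0.32×1.9) = 0.2722
phi(5.1) = 0.5·e^(−0.32×5.1) = 0.0978
Δphi = 0.2722 − 0.0978 = 0.1745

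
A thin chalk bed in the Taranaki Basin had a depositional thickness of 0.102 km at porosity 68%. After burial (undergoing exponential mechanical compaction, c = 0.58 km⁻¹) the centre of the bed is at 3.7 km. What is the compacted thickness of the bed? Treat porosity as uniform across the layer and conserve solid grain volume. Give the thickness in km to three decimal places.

0.035 km

Porosity at 3.7 km: phi = 0.68·exp(−0.58×3.7) = 0.0795
Solid-volume conservation: h(1−phi) = h₀(1−phi₀) ⇒ h = h₀·(1−phi₀)/(1−phi)
h = 0.102 × (1 − 0.68)/(1 − 0.0795) = 0.102 × 0.3476 = 0.0355 km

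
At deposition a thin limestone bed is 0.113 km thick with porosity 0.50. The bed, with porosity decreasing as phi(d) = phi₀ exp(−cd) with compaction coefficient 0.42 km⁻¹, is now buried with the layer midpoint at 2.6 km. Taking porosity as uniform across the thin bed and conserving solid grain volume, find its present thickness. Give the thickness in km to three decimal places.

Porosity at 2.6 km: phi = 0.5·exp(−0.42×2.6) = 0.1678
Solid-volume conservation: h(1−phi) = h₀(1−phi₀) ⇒ h = h₀·(1−phi₀)/(1−phi)
h = 0.113 × (1 − 0.5)/(1 − 0.1678) = 0.113 × 0.6008 = 0.0679 km

0.068 km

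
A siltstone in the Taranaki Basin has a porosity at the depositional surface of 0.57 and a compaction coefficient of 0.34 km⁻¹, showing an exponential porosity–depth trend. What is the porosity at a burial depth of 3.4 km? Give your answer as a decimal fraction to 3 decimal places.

n = n₀·exp(−c·d) = 0.57 × exp(−0.34 × 3.4) = 0.57 × exp(−1.156)
  = 0.57 × 0.3147 = 0.1794

0.179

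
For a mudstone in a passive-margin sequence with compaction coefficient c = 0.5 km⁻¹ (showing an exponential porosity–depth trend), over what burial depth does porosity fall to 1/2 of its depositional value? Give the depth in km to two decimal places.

1.39 km

n/n₀ = 1/2 ⇒ exp(−c·Z) = 1/2 ⇒ Z = ln(2) / c
Z = 0.6931 / 0.5 = 1.386 km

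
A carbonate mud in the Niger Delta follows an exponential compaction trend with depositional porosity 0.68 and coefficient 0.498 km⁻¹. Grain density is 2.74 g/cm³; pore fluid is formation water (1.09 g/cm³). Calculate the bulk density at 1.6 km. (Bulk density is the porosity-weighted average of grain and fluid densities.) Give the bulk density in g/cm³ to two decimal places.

Porosity at depth: φ = 0.68·exp(−0.498×1.6) = 0.68×0.4508 = 0.3065
Bulk density: ρ_b = (1−φ)ρ_g + φ·ρ_f = 0.6935×2.74 + 0.3065×1.09
       = 1.900 + 0.334 = 2.234 g/cm³

2.23 g/cm³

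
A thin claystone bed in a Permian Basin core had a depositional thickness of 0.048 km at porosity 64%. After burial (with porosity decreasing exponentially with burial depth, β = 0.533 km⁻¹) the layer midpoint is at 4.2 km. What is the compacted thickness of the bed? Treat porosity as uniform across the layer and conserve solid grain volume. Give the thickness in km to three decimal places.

Porosity at 4.2 km: φ = 0.64·exp(−0.533×4.2) = 0.0682
Solid-volume conservation: h(1−φ) = h₀(1−φ₀) ⇒ h = h₀·(1−φ₀)/(1−φ)
h = 0.048 × (1 − 0.64)/(1 − 0.0682) = 0.048 × 0.3864 = 0.0185 km

0.019 km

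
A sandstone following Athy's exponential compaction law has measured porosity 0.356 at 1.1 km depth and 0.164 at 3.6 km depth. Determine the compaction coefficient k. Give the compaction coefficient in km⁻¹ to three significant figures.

0.310 km⁻¹

Athy: phi(Z) = phi₀ e^(−kZ) ⇒ phi₁/phi₂ = e^{k(Z₂−Z₁)} ⇒ k = ln(phi₁/phi₂)/(Z₂−Z₁)
k = ln(0.356/0.164) / (3.6 − 1.1) = ln(2.171) / 2.5 = 0.7751 / 2.5 = 0.31 km⁻¹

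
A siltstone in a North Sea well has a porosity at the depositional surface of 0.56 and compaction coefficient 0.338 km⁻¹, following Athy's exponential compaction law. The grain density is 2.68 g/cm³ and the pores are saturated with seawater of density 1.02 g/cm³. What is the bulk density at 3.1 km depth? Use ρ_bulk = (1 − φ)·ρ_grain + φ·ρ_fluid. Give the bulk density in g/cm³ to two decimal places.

2.35 g/cm³

Porosity at depth: φ = 0.56·exp(−0.338×3.1) = 0.56×0.3507 = 0.1964
Bulk density: ρ_b = (1−φ)ρ_g + φ·ρ_f = 0.8036×2.68 + 0.1964×1.02
       = 2.154 + 0.200 = 2.354 g/cm³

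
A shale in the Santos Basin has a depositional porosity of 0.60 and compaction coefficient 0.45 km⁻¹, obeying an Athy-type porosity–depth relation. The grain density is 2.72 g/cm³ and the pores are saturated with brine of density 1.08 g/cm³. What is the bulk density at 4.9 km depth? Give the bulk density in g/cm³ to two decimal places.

2.61 g/cm³

Porosity at depth: n = 0.6·exp(−0.45×4.9) = 0.6×0.1103 = 0.0662
Bulk density: ρ_b = (1−n)ρ_g + n·ρ_f = 0.9338×2.72 + 0.0662×1.08
       = 2.540 + 0.071 = 2.612 g/cm³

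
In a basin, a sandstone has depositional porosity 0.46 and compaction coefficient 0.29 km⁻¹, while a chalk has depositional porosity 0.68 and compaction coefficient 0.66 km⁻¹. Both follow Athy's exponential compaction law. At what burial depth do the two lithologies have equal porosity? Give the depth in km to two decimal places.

1.06 km

Set n₀ₐ e^(−kₐd) = n₀ᵦ e^(−kᵦd) ⇒ ln(n₀ₐ/n₀ᵦ) = (kₐ − kᵦ)·d
d = ln(0.46/0.68) / (0.29 − 0.66) = -0.3909 / -0.37 = 1.056 km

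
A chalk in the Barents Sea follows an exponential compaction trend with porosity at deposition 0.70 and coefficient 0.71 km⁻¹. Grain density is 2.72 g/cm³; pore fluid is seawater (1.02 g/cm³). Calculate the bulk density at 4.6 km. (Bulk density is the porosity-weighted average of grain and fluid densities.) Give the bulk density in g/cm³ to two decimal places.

Porosity at depth: phi = 0.7·exp(−0.71×4.6) = 0.7×0.0382 = 0.0267
Bulk density: ρ_b = (1−phi)ρ_g + phi·ρ_f = 0.9733×2.72 + 0.0267×1.02
       = 2.647 + 0.027 = 2.675 g/cm³

2.67 g/cm³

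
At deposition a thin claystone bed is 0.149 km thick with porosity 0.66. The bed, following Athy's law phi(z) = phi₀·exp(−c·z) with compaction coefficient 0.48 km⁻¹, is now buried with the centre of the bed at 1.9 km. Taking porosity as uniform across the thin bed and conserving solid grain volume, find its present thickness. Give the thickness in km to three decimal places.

Porosity at 1.9 km: phi = 0.66·exp(−0.48×1.9) = 0.2651
Solid-volume conservation: h(1−phi) = h₀(1−phi₀) ⇒ h = h₀·(1−phi₀)/(1−phi)
h = 0.149 × (1 − 0.66)/(1 − 0.2651) = 0.149 × 0.4627 = 0.0689 km

0.069 km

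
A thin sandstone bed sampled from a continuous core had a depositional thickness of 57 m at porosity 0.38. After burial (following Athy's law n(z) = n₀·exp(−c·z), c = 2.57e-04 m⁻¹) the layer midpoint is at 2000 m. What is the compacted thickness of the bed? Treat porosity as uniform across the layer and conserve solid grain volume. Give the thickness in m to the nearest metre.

Working in km (1 km = 1000 m; c in km⁻¹ = c in m⁻¹ × 1000):
Porosity at 2 km: n = 0.38·exp(−0.257×2) = 0.2273
Solid-volume conservation: h(1−n) = h₀(1−n₀) ⇒ h = h₀·(1−n₀)/(1−n)
h = 0.057 × (1 − 0.38)/(1 − 0.2273) = 0.057 × 0.8024 = 0.0457 km

46 m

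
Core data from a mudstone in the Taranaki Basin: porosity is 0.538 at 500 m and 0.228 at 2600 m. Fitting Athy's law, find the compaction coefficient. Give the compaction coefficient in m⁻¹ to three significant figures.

Working in km (1 km = 1000 m; c in km⁻¹ = c in m⁻¹ × 1000):
Athy: phi(z) = phi₀ e^(−cz) ⇒ phi₁/phi₂ = e^{c(z₂−z₁)} ⇒ c = ln(phi₁/phi₂)/(z₂−z₁)
c = ln(0.538/0.228) / (2.6 − 0.5) = ln(2.36) / 2.1 = 0.8585 / 2.1 = 0.4088 km⁻¹

0.000409 m⁻¹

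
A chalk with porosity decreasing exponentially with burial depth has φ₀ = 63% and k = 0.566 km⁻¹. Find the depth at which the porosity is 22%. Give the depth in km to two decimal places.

1.86 km

Invert Athy's law: d = ln(φ₀/φ) / k
d = ln(0.63/0.22) / 0.566 = ln(2.864) / 0.566 = 1.0521 / 0.566 = 1.859 km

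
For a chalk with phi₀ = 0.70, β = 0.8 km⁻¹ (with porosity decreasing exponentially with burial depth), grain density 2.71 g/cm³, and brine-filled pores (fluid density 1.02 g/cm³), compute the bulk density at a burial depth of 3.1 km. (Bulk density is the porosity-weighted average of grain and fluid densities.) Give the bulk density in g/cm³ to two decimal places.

2.61 g/cm³

Porosity at depth: phi = 0.7·exp(−0.8×3.1) = 0.7×0.0837 = 0.0586
Bulk density: ρ_b = (1−phi)ρ_g + phi·ρ_f = 0.9414×2.71 + 0.0586×1.02
       = 2.551 + 0.060 = 2.611 g/cm³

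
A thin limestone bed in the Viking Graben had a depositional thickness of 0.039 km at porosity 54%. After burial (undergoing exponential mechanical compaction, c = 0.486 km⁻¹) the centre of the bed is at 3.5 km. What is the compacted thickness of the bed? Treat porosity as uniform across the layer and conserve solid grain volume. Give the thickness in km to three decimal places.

0.020 km

Porosity at 3.5 km: φ = 0.54·exp(−0.486×3.5) = 0.0986
Solid-volume conservation: h(1−φ) = h₀(1−φ₀) ⇒ h = h₀·(1−φ₀)/(1−φ)
h = 0.039 × (1 − 0.54)/(1 − 0.0986) = 0.039 × 0.5103 = 0.0199 km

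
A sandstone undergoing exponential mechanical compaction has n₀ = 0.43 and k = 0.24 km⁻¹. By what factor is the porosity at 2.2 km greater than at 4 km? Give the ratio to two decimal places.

n(d₁)/n(d₂) = e^(−k·d₁)/e^(−k·d₂) = e^{k(d₂−d₁)}
= exp(0.24 × 1.8) = exp(0.432) = 1.5403

1.54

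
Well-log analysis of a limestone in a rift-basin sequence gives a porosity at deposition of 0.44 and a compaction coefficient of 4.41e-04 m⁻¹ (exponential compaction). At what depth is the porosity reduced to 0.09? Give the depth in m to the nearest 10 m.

Working in km (1 km = 1000 m; β in km⁻¹ = β in m⁻¹ × 1000):
Invert Athy's law: z = ln(phi₀/phi) / β
z = ln(0.44/0.09) / 0.441 = ln(4.889) / 0.441 = 1.5870 / 0.441 = 3.599 km

3600 m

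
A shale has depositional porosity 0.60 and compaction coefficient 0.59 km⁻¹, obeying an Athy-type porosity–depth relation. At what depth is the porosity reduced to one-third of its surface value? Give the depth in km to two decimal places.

1.86 km

n/n₀ = 1/3 ⇒ exp(−β·Z) = 1/3 ⇒ Z = ln(3) / β
Z = 1.0986 / 0.59 = 1.862 km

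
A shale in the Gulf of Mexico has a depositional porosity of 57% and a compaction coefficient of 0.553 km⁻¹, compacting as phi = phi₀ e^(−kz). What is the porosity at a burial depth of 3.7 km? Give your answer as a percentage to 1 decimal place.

7.4%

phi = phi₀·exp(−k·z) = 0.57 × exp(−0.553 × 3.7) = 0.57 × exp(−2.046)
  = 0.57 × 0.1292 = 0.0737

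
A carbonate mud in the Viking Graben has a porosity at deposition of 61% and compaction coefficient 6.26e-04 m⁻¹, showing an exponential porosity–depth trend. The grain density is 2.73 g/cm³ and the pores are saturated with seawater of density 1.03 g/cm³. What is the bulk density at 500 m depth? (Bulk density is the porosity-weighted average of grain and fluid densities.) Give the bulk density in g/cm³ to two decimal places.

1.97 g/cm³

Working in km (1 km = 1000 m; c in km⁻¹ = c in m⁻¹ × 1000):
Porosity at depth: n = 0.61·exp(−0.626×0.5) = 0.61×0.7312 = 0.4461
Bulk density: ρ_b = (1−n)ρ_g + n·ρ_f = 0.5539×2.73 + 0.4461×1.03
       = 1.512 + 0.459 = 1.972 g/cm³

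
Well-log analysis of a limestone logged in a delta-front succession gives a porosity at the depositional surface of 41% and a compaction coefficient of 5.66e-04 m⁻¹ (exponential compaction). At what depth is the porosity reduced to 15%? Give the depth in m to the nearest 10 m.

Working in km (1 km = 1000 m; k in km⁻¹ = k in m⁻¹ × 1000):
Invert Athy's law: Z = ln(φ₀/φ) / k
Z = ln(0.41/0.15) / 0.566 = ln(2.733) / 0.566 = 1.0055 / 0.566 = 1.777 km

1780 m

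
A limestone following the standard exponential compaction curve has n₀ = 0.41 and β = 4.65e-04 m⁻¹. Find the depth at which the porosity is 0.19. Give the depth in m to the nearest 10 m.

Working in km (1 km = 1000 m; β in km⁻¹ = β in m⁻¹ × 1000):
Invert Athy's law: d = ln(n₀/n) / β
d = ln(0.41/0.19) / 0.465 = ln(2.158) / 0.465 = 0.7691 / 0.465 = 1.654 km

1650 m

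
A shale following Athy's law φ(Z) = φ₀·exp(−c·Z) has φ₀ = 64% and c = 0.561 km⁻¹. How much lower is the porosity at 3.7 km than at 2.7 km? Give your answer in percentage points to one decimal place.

φ(2.7) = 0.64·e^(−0.561×2.7) = 0.1407
φ(3.7) = 0.64·e^(−0.561×3.7) = 0.0803
Δφ = 0.1407 − 0.0803 = 0.0604

6.0 percentage points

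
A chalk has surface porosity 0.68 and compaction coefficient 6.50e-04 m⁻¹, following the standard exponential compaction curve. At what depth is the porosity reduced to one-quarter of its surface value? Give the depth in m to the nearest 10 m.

Working in km (1 km = 1000 m; c in km⁻¹ = c in m⁻¹ × 1000):
n/n₀ = 1/4 ⇒ exp(−c·z) = 1/4 ⇒ z = ln(4) / c
z = 1.3863 / 0.65 = 2.133 km

2130 m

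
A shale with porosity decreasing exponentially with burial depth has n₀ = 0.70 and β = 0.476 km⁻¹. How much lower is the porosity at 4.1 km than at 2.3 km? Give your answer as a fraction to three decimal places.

n(2.3) = 0.7·e^(−0.476×2.3) = 0.2342
n(4.1) = 0.7·e^(−0.476×4.1) = 0.0994
Δn = 0.2342 − 0.0994 = 0.1348

0.135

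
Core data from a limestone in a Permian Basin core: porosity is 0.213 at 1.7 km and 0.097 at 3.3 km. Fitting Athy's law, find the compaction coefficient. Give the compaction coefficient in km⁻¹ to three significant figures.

Athy: φ(Z) = φ₀ e^(−cZ) ⇒ φ₁/φ₂ = e^{c(Z₂−Z₁)} ⇒ c = ln(φ₁/φ₂)/(Z₂−Z₁)
c = ln(0.213/0.097) / (3.3 − 1.7) = ln(2.196) / 1.6 = 0.7866 / 1.6 = 0.4916 km⁻¹

0.492 km⁻¹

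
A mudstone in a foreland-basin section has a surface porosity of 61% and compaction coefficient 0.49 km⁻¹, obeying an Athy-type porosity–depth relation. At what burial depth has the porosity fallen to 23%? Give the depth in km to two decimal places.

Invert Athy's law: Z = ln(phi₀/phi) / k
Z = ln(0.61/0.23) / 0.49 = ln(2.652) / 0.49 = 0.9754 / 0.49 = 1.991 km

1.99 km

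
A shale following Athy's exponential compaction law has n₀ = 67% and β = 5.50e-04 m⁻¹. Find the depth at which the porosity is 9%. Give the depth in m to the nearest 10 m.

Working in km (1 km = 1000 m; β in km⁻¹ = β in m⁻¹ × 1000):
Invert Athy's law: d = ln(n₀/n) / β
d = ln(0.67/0.09) / 0.55 = ln(7.444) / 0.55 = 2.0075 / 0.55 = 3.650 km

3650 m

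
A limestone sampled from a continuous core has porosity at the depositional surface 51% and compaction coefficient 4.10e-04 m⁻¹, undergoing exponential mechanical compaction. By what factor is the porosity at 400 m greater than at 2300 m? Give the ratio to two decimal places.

Working in km (1 km = 1000 m; c in km⁻¹ = c in m⁻¹ × 1000):
φ(Z₁)/φ(Z₂) = e^(−c·Z₁)/e^(−c·Z₂) = e^{c(Z₂−Z₁)}
= exp(0.41 × 1.9) = exp(0.779) = 2.1793

2.18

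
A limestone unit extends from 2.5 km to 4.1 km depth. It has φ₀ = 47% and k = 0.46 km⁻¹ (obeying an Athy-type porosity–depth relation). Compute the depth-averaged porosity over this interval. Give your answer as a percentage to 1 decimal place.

10.5%

⟨φ⟩ = (1/(Z₂−Z₁)) ∫ φ₀ e^(−kZ) dZ = φ₀·(e^(−k·Z₁) − e^(−k·Z₂)) / (k·(Z₂−Z₁))
e^(−0.46×2.5) = 0.3166; e^(−0.46×4.1) = 0.1517
⟨φ⟩ = 0.47 × (0.3166 − 0.1517) / (0.46 × 1.6) = 0.47 × 0.2241 = 0.1053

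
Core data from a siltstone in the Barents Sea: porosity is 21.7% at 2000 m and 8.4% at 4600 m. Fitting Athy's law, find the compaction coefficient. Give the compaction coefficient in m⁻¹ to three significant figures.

Working in km (1 km = 1000 m; β in km⁻¹ = β in m⁻¹ × 1000):
Athy: n(Z) = n₀ e^(−βZ) ⇒ n₁/n₂ = e^{β(Z₂−Z₁)} ⇒ β = ln(n₁/n₂)/(Z₂−Z₁)
β = ln(0.217/0.084) / (4.6 − 2) = ln(2.583) / 2.6 = 0.9491 / 2.6 = 0.365 km⁻¹

0.000365 m⁻¹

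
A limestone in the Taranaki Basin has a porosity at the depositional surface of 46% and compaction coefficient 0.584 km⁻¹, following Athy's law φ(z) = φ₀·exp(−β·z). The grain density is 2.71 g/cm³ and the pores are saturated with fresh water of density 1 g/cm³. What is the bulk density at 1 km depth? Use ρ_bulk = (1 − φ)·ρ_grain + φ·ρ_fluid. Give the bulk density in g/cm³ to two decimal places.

2.27 g/cm³

Porosity at depth: φ = 0.46·exp(−0.584×1) = 0.46×0.5577 = 0.2565
Bulk density: ρ_b = (1−φ)ρ_g + φ·ρ_f = 0.7435×2.71 + 0.2565×1
       = 2.015 + 0.257 = 2.271 g/cm³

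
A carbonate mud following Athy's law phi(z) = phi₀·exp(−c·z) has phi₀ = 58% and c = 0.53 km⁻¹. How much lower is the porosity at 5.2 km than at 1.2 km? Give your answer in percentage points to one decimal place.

phi(1.2) = 0.58·e^(−0.53×1.2) = 0.3071
phi(5.2) = 0.58·e^(−0.53×5.2) = 0.0369
Δphi = 0.3071 − 0.0369 = 0.2702

27.0 percentage points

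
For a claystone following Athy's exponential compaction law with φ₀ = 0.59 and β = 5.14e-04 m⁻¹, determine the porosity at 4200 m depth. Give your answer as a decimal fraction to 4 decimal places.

Working in km (1 km = 1000 m; β in km⁻¹ = β in m⁻¹ × 1000):
φ = φ₀·exp(−β·Z) = 0.59 × exp(−0.514 × 4.2) = 0.59 × exp(−2.159)
  = 0.59 × 0.1155 = 0.0681

0.0681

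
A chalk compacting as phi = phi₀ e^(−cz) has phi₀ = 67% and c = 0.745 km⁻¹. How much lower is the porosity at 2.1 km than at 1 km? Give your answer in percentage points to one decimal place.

17.8 percentage points

phi(1) = 0.67·e^(−0.745×1) = 0.3181
phi(2.1) = 0.67·e^(−0.745×2.1) = 0.1402
Δphi = 0.3181 − 0.1402 = 0.1779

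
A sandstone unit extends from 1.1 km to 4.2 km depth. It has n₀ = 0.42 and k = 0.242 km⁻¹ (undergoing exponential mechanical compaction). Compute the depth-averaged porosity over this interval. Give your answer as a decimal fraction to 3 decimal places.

0.226

⟨n⟩ = (1/(Z₂−Z₁)) ∫ n₀ e^(−kZ) dZ = n₀·(e^(−k·Z₁) − e^(−k·Z₂)) / (k·(Z₂−Z₁))
e^(−0.242×1.1) = 0.7663; e^(−0.242×4.2) = 0.3619
⟨n⟩ = 0.42 × (0.7663 − 0.3619) / (0.242 × 3.1) = 0.42 × 0.5390 = 0.2264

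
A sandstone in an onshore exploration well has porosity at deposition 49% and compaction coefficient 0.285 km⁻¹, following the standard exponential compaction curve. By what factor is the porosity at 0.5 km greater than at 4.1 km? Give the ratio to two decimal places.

n(z₁)/n(z₂) = e^(−β·z₁)/e^(−β·z₂) = e^{β(z₂−z₁)}
= exp(0.285 × 3.6) = exp(1.026) = 2.7899

2.79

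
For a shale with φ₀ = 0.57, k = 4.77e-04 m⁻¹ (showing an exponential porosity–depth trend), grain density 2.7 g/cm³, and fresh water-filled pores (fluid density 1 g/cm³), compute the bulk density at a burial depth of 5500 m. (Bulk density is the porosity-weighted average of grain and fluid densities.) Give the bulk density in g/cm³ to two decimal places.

2.63 g/cm³

Working in km (1 km = 1000 m; k in km⁻¹ = k in m⁻¹ × 1000):
Porosity at depth: φ = 0.57·exp(−0.477×5.5) = 0.57×0.0725 = 0.0414
Bulk density: ρ_b = (1−φ)ρ_g + φ·ρ_f = 0.9586×2.7 + 0.0414×1
       = 2.588 + 0.041 = 2.630 g/cm³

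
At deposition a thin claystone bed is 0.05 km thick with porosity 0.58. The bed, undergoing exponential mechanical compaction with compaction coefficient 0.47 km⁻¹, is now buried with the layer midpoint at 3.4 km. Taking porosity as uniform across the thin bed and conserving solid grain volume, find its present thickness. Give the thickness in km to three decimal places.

0.024 km

Porosity at 3.4 km: φ = 0.58·exp(−0.47×3.4) = 0.1173
Solid-volume conservation: h(1−φ) = h₀(1−φ₀) ⇒ h = h₀·(1−φ₀)/(1−φ)
h = 0.05 × (1 − 0.58)/(1 − 0.1173) = 0.05 × 0.4758 = 0.0238 km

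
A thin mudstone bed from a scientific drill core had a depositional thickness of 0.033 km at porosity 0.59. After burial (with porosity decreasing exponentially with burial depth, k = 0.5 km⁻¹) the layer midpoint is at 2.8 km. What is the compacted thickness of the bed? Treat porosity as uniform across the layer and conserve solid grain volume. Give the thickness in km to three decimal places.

0.016 km

Porosity at 2.8 km: phi = 0.59·exp(−0.5×2.8) = 0.1455
Solid-volume conservation: h(1−phi) = h₀(1−phi₀) ⇒ h = h₀·(1−phi₀)/(1−phi)
h = 0.033 × (1 − 0.59)/(1 − 0.1455) = 0.033 × 0.4798 = 0.0158 km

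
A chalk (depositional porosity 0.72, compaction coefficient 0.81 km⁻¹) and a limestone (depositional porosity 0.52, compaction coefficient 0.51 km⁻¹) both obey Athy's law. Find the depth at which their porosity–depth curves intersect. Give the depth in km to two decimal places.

Set φ₀ₐ e^(−kₐZ) = φ₀ᵦ e^(−kᵦZ) ⇒ ln(φ₀ₐ/φ₀ᵦ) = (kₐ − kᵦ)·Z
Z = ln(0.72/0.52) / (0.81 − 0.51) = 0.3254 / 0.3 = 1.085 km

1.08 km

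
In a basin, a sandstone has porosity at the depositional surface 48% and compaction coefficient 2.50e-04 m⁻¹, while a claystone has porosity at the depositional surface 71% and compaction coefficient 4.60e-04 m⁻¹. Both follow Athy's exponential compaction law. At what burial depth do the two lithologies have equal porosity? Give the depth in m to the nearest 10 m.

1860 m

Working in km (1 km = 1000 m; k in km⁻¹ = k in m⁻¹ × 1000):
Set n₀ₐ e^(−kₐZ) = n₀ᵦ e^(−kᵦZ) ⇒ ln(n₀ₐ/n₀ᵦ) = (kₐ − kᵦ)·Z
Z = ln(0.48/0.71) / (0.25 − 0.46) = -0.3915 / -0.21 = 1.864 km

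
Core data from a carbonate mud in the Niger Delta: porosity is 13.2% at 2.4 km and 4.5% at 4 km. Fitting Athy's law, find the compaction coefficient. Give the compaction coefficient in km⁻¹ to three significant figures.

0.673 km⁻¹

Athy: n(d) = n₀ e^(−βd) ⇒ n₁/n₂ = e^{β(d₂−d₁)} ⇒ β = ln(n₁/n₂)/(d₂−d₁)
β = ln(0.132/0.045) / (4 − 2.4) = ln(2.933) / 1.6 = 1.0761 / 1.6 = 0.6726 km⁻¹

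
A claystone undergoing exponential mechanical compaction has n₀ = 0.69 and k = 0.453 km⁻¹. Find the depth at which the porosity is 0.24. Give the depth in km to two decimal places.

Invert Athy's law: Z = ln(n₀/n) / k
Z = ln(0.69/0.24) / 0.453 = ln(2.875) / 0.453 = 1.0561 / 0.453 = 2.331 km

2.33 km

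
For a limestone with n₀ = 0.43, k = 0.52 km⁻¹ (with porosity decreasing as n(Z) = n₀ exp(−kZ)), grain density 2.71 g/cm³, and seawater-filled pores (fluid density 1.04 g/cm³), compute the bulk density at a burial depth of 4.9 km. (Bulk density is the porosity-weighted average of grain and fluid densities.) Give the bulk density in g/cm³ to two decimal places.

2.65 g/cm³

Porosity at depth: n = 0.43·exp(−0.52×4.9) = 0.43×0.0782 = 0.0336
Bulk density: ρ_b = (1−n)ρ_g + n·ρ_f = 0.9664×2.71 + 0.0336×1.04
       = 2.619 + 0.035 = 2.654 g/cm³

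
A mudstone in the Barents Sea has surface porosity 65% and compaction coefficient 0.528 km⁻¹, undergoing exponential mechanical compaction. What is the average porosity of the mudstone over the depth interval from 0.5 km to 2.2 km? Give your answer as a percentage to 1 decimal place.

32.9%

⟨phi⟩ = (1/(z₂−z₁)) ∫ phi₀ e^(−βz) dz = phi₀·(e^(−β·z₁) − e^(−β·z₂)) / (β·(z₂−z₁))
e^(−0.528×0.5) = 0.7680; e^(−0.528×2.2) = 0.3130
⟨phi⟩ = 0.65 × (0.7680 − 0.3130) / (0.528 × 1.7) = 0.65 × 0.5069 = 0.3295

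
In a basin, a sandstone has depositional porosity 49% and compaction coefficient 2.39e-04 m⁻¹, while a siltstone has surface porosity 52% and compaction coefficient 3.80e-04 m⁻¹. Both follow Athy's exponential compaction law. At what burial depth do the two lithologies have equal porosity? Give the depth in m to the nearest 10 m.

420 m

Working in km (1 km = 1000 m; c in km⁻¹ = c in m⁻¹ × 1000):
Set n₀ₐ e^(−cₐz) = n₀ᵦ e^(−cᵦz) ⇒ ln(n₀ₐ/n₀ᵦ) = (cₐ − cᵦ)·z
z = ln(0.49/0.52) / (0.239 − 0.38) = -0.0594 / -0.141 = 0.421 km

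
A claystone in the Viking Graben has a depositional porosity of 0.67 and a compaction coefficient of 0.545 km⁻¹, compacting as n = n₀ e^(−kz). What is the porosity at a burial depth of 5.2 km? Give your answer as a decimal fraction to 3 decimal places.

n = n₀·exp(−k·z) = 0.67 × exp(−0.545 × 5.2) = 0.67 × exp(−2.834)
  = 0.67 × 0.0588 = 0.0394

0.039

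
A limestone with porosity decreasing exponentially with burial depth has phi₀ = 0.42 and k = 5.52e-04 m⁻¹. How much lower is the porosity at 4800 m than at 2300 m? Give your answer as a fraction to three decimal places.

0.088

Working in km (1 km = 1000 m; k in km⁻¹ = k in m⁻¹ × 1000):
phi(2.3) = 0.42·e^(−0.552×2.3) = 0.1180
phi(4.8) = 0.42·e^(−0.552×4.8) = 0.0297
Δphi = 0.1180 − 0.0297 = 0.0883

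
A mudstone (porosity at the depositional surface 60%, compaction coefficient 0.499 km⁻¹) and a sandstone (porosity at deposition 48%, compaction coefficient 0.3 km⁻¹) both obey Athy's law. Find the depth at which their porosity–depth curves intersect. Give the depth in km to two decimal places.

Set φ₀ₐ e^(−βₐd) = φ₀ᵦ e^(−βᵦd) ⇒ ln(φ₀ₐ/φ₀ᵦ) = (βₐ − βᵦ)·d
d = ln(0.6/0.48) / (0.499 − 0.3) = 0.2231 / 0.199 = 1.121 km

1.12 km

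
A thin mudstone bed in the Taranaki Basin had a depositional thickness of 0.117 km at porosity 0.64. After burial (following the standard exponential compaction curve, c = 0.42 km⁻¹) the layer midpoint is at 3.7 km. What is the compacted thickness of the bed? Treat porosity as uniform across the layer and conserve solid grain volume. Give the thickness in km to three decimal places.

0.049 km

Porosity at 3.7 km: φ = 0.64·exp(−0.42×3.7) = 0.1353
Solid-volume conservation: h(1−φ) = h₀(1−φ₀) ⇒ h = h₀·(1−φ₀)/(1−φ)
h = 0.117 × (1 − 0.64)/(1 − 0.1353) = 0.117 × 0.4163 = 0.0487 km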